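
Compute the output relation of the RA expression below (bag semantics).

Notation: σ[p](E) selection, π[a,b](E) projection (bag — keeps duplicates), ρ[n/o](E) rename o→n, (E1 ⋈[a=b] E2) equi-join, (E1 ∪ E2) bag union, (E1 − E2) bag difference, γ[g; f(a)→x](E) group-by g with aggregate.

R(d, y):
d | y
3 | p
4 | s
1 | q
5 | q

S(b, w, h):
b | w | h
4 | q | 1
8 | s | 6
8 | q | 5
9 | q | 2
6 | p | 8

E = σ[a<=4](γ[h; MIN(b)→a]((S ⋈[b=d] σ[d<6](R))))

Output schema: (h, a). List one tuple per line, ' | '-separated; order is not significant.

Stepwise |·|:
  S → 5
  R → 4
  σ[d<6](R) → 4
  (S ⋈[b=d] σ[d<6](R)) → 1
  γ[h; MIN(b)→a]((S ⋈[b=d] σ[d<6](R))) → 1
  σ[a<=4](γ[h; MIN(b)→a]((S ⋈[b=d] σ[d<6](R)))) → 1

== RESULT ==
h | a
1 | 4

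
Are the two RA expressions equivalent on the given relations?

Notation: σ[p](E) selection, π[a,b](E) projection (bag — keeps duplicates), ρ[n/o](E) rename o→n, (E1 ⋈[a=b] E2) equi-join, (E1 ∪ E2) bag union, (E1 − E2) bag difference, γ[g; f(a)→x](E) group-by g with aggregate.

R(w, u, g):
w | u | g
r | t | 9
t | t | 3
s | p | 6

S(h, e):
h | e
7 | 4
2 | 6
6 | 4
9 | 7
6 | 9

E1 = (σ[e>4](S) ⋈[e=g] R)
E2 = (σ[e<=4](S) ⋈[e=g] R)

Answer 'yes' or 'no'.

E1 stepwise |·|:
  S → 5
  σ[e>4](S) → 3
  R → 3
  (σ[e>4](S) ⋈[e=g] R) → 2
E2 stepwise |·|:
  S → 5
  σ[e<=4](S) → 2
  R → 3
  (σ[e<=4](S) ⋈[e=g] R) → 0

E1 result:
h | e | w | u | g
2 | 6 | s | p | 6
6 | 9 | r | t | 9
E2 result:
h | e | w | u | g
(0 rows)
Witness: (6, 9, 'r', 't', 9) appears 1× in E1 but 0× in E2.

no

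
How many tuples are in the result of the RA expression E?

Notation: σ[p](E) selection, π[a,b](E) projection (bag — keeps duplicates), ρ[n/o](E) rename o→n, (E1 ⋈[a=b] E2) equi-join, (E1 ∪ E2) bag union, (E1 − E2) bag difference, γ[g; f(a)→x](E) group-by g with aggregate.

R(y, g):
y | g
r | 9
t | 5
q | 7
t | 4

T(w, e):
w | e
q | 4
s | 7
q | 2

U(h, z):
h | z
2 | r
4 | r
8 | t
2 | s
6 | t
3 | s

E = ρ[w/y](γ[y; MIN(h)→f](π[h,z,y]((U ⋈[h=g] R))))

Stepwise |·|:
  U → 6
  R → 4
  (U ⋈[h=g] R) → 1
  π[h,z,y]((U ⋈[h=g] R)) → 1
  γ[y; MIN(h)→f](π[h,z,y]((U ⋈[h=g] R))) → 1
  ρ[w/y](γ[y; MIN(h)→f](π[h,z,y]((U ⋈[h=g] R)))) → 1

|E| = 1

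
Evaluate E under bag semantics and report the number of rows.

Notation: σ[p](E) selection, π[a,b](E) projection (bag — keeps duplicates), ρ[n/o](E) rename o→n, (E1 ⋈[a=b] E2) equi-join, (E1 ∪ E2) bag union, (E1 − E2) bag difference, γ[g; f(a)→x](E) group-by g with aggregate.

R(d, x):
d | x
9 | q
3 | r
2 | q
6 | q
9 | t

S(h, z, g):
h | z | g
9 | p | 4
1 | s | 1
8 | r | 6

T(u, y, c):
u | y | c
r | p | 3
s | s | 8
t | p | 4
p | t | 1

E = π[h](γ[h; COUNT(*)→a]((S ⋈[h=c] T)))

Per-node cardinality:
  S → 3
  T → 4
  (S ⋈[h=c] T) → 2
  γ[h; COUNT(*)→a]((S ⋈[h=c] T)) → 2
  π[h](γ[h; COUNT(*)→a]((S ⋈[h=c] T))) → 2

|E| = 2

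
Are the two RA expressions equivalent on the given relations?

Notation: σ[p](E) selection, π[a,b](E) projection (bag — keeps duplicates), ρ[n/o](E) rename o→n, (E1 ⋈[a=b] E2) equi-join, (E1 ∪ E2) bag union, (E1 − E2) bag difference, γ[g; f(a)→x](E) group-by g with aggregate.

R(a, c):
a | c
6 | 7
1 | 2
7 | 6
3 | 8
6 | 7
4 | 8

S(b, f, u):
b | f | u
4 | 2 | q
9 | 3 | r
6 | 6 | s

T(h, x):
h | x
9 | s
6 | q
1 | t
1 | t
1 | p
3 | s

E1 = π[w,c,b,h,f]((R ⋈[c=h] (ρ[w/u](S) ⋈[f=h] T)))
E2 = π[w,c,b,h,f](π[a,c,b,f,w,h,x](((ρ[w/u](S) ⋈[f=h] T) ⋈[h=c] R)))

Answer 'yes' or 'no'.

E1 subexpression sizes:
  R → 6
  S → 3
  ρ[w/u](S) → 3
  T → 6
  (ρ[w/u](S) ⋈[f=h] T) → 2
  (R ⋈[c=h] (ρ[w/u](S) ⋈[f=h] T)) → 1
  π[w,c,b,h,f]((R ⋈[c=h] (ρ[w/u](S) ⋈[f=h] T))) → 1
E2 subexpression sizes:
  S → 3
  ρ[w/u](S) → 3
  T → 6
  (ρ[w/u](S) ⋈[f=h] T) → 2
  R → 6
  ((ρ[w/u](S) ⋈[f=h] T) ⋈[h=c] R) → 1
  π[a,c,b,f,w,h,x](((ρ[w/u](S) ⋈[f=h] T) ⋈[h=c] R)) → 1
  π[w,c,b,h,f](π[a,c,b,f,w,h,x](((ρ[w/u](S) ⋈[f=h] T) ⋈[h=c] R))) → 1

E1 and E2 produce the same multiset:
w | c | b | h | f
s | 6 | 6 | 6 | 6

yes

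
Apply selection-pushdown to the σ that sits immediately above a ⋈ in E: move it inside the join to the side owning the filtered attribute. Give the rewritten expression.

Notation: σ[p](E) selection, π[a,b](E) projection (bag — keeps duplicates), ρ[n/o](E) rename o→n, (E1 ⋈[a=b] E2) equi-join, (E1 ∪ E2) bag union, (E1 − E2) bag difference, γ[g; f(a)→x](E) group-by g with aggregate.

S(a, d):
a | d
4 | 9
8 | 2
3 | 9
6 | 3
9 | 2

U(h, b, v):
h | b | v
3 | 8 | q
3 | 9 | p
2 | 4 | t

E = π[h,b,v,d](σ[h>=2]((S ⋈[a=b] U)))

σ filters on h, owned by the right side.
E' = π[h,b,v,d]((S ⋈[a=b] σ[h>=2](U)))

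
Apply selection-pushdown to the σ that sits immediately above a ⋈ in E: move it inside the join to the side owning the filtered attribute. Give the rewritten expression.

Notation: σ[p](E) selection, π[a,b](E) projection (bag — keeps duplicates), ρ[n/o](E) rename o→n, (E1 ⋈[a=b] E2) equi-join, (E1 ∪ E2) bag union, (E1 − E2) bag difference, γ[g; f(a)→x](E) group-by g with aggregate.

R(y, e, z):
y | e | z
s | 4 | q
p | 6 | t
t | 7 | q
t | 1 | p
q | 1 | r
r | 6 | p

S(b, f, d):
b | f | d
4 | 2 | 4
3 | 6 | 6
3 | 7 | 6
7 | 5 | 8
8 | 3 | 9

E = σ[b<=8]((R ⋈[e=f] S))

σ filters on b, owned by the right side.
E' = (R ⋈[e=f] σ[b<=8](S))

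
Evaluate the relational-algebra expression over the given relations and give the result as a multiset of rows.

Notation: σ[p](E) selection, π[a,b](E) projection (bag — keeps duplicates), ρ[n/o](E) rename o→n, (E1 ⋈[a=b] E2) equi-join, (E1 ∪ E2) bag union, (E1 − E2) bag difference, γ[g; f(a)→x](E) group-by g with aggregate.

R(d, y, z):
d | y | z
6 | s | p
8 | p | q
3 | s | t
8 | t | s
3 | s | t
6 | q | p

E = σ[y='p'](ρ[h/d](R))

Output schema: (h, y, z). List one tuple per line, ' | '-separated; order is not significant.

Per-node cardinality:
  R → 6
  ρ[h/d](R) → 6
  σ[y='p'](ρ[h/d](R)) → 1

== RESULT ==
h | y | z
8 | p | q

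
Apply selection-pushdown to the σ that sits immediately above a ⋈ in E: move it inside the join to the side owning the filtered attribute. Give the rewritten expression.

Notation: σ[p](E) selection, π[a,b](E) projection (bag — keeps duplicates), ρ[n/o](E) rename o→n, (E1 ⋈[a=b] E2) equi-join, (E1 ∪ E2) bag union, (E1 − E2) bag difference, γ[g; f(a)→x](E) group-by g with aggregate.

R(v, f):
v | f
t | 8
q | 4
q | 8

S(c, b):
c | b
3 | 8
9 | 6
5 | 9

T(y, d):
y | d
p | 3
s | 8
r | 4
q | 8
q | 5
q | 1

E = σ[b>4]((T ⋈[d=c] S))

σ filters on b, owned by the right side.
E' = (T ⋈[d=c] σ[b>4](S))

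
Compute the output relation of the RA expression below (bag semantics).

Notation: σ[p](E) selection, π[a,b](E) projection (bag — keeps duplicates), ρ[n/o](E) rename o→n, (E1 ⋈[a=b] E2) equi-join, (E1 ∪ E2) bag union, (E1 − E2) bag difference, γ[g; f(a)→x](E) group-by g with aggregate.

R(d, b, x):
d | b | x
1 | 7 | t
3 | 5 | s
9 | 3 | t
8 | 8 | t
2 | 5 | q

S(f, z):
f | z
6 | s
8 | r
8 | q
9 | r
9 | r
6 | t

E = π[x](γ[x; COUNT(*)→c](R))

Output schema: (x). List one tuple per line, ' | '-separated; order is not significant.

Per-node cardinality:
  R → 5
  γ[x; COUNT(*)→c](R) → 3
  π[x](γ[x; COUNT(*)→c](R)) → 3

== RESULT ==
x
q
s
t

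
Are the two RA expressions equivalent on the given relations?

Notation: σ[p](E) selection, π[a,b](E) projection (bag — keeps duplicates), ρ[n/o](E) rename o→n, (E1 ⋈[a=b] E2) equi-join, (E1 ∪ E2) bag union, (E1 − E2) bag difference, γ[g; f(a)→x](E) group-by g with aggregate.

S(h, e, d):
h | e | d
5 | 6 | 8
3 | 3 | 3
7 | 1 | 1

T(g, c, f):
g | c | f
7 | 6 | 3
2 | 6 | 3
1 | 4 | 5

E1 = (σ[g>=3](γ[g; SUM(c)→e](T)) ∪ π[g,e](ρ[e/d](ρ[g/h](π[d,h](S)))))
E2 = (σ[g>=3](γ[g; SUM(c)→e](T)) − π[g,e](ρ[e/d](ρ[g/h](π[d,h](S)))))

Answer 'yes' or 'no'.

E1 per-node cardinality:
  T → 3
  γ[g; SUM(c)→e](T) → 3
  σ[g>=3](γ[g; SUM(c)→e](T)) → 1
  S → 3
  π[d,h](S) → 3
  ρ[g/h](π[d,h](S)) → 3
  ρ[e/d](ρ[g/h](π[d,h](S))) → 3
  π[g,e](ρ[e/d](ρ[g/h](π[d,h](S)))) → 3
  (σ[g>=3](γ[g; SUM(c)→e](T)) ∪ π[g,e](ρ[e/d](ρ[g/h](π[d,h](S))))) → 4
E2 per-node cardinality:
  T → 3
  γ[g; SUM(c)→e](T) → 3
  σ[g>=3](γ[g; SUM(c)→e](T)) → 1
  S → 3
  π[d,h](S) → 3
  ρ[g/h](π[d,h](S)) → 3
  ρ[e/d](ρ[g/h](π[d,h](S))) → 3
  π[g,e](ρ[e/d](ρ[g/h](π[d,h](S)))) → 3
  (σ[g>=3](γ[g; SUM(c)→e](T)) − π[g,e](ρ[e/d](ρ[g/h](π[d,h](S))))) → 1

E1 result:
g | e
3 | 3
5 | 8
7 | 1
7 | 6
E2 result:
g | e
7 | 6
Witness: (3, 3) appears 1× in E1 but 0× in E2.

no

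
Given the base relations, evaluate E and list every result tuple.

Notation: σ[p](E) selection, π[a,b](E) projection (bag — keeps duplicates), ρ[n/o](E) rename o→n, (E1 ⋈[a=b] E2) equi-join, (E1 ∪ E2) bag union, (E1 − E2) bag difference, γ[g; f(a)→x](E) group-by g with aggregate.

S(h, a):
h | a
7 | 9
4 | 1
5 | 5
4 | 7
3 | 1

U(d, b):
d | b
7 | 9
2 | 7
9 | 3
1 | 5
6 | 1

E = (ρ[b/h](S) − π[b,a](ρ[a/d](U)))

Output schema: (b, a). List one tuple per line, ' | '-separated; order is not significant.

Subexpression sizes:
  S → 5
  ρ[b/h](S) → 5
  U → 5
  ρ[a/d](U) → 5
  π[b,a](ρ[a/d](U)) → 5
  (ρ[b/h](S) − π[b,a](ρ[a/d](U))) → 5

== RESULT ==
b | a
3 | 1
4 | 1
4 | 7
5 | 5
7 | 9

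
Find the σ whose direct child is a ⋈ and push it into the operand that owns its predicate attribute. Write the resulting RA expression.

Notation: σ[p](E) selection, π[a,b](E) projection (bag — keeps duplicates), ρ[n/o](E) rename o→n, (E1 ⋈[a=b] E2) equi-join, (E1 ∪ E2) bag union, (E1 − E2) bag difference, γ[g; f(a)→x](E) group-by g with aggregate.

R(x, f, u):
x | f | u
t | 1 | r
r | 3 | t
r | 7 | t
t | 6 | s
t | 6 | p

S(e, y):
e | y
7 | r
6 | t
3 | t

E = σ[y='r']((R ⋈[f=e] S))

σ filters on y, owned by the right side.
E' = (R ⋈[f=e] σ[y='r'](S))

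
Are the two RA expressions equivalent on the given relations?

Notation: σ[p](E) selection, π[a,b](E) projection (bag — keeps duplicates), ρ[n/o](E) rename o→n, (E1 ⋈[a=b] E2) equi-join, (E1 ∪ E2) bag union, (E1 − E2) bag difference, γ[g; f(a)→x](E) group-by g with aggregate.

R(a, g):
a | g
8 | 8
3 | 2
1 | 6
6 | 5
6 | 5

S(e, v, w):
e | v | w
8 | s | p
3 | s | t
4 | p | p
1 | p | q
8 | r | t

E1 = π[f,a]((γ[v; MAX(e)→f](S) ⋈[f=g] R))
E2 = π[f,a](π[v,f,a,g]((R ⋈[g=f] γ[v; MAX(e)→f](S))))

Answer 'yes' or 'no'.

E1 subexpression sizes:
  S → 5
  γ[v; MAX(e)→f](S) → 3
  R → 5
  (γ[v; MAX(e)→f](S) ⋈[f=g] R) → 2
  π[f,a]((γ[v; MAX(e)→f](S) ⋈[f=g] R)) → 2
E2 subexpression sizes:
  R → 5
  S → 5
  γ[v; MAX(e)→f](S) → 3
  (R ⋈[g=f] γ[v; MAX(e)→f](S)) → 2
  π[v,f,a,g]((R ⋈[g=f] γ[v; MAX(e)→f](S))) → 2
  π[f,a](π[v,f,a,g]((R ⋈[g=f] γ[v; MAX(e)→f](S)))) → 2

E1 and E2 produce the same multiset:
f | a
8 | 8
8 | 8

yes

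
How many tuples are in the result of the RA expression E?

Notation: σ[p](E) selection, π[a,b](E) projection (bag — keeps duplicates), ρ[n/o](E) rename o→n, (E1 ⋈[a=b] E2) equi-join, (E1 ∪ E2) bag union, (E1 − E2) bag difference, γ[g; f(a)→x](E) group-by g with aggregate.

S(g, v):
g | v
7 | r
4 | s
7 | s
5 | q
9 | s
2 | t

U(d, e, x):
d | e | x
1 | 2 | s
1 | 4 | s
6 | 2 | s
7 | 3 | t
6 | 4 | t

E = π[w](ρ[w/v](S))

Subexpression sizes:
  S → 6
  ρ[w/v](S) → 6
  π[w](ρ[w/v](S)) → 6

|E| = 6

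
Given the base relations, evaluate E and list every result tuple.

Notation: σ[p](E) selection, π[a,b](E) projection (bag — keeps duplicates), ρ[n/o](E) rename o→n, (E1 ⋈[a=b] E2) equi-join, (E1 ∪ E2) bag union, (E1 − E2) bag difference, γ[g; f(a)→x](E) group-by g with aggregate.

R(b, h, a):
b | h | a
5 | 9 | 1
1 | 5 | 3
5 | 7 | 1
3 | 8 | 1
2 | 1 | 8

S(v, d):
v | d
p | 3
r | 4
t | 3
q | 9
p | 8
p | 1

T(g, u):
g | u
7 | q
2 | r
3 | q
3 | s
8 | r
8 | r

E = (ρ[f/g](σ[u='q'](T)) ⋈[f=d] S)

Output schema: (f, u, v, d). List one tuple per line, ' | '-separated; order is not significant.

Subexpression sizes:
  T → 6
  σ[u='q'](T) → 2
  ρ[f/g](σ[u='q'](T)) → 2
  S → 6
  (ρ[f/g](σ[u='q'](T)) ⋈[f=d] S) → 2

== RESULT ==
f | u | v | d
3 | q | p | 3
3 | q | t | 3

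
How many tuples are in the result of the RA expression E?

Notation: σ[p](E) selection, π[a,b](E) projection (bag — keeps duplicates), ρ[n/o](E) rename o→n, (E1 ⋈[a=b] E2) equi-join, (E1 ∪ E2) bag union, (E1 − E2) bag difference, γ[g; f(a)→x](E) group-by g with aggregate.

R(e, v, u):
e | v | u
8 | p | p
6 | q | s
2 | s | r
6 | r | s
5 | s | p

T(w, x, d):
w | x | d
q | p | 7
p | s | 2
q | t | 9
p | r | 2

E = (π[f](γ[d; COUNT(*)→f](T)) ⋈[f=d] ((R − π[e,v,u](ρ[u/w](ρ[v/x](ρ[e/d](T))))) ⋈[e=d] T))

Stepwise |·|:
  T → 4
  γ[d; COUNT(*)→f](T) → 3
  π[f](γ[d; COUNT(*)→f](T)) → 3
  R → 5
  T → 4
  ρ[e/d](T) → 4
  ρ[v/x](ρ[e/d](T)) → 4
  ρ[u/w](ρ[v/x](ρ[e/d](T))) → 4
  π[e,v,u](ρ[u/w](ρ[v/x](ρ[e/d](T)))) → 4
  (R − π[e,v,u](ρ[u/w](ρ[v/x](ρ[e/d](T))))) → 5
  T → 4
  ((R − π[e,v,u](ρ[u/w](ρ[v/x](ρ[e/d](T))))) ⋈[e=d] T) → 2
  (π[f](γ[d; COUNT(*)→f](T)) ⋈[f=d] ((R − π[e,v,u](ρ[u/w](ρ[v/x](ρ[e/d](T))))) ⋈[e=d] T)) → 2

|E| = 2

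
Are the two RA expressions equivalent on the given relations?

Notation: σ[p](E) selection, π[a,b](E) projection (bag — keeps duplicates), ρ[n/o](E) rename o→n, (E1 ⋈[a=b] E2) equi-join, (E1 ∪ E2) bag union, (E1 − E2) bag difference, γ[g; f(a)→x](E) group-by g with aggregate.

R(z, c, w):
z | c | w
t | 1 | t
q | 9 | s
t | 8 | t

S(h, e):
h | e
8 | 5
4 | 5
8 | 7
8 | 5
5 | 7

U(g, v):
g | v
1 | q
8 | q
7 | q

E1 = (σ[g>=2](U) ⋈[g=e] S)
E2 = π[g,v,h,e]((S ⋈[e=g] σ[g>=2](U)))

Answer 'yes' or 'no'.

E1 subexpression sizes:
  U → 3
  σ[g>=2](U) → 2
  S → 5
  (σ[g>=2](U) ⋈[g=e] S) → 2
E2 subexpression sizes:
  S → 5
  U → 3
  σ[g>=2](U) → 2
  (S ⋈[e=g] σ[g>=2](U)) → 2
  π[g,v,h,e]((S ⋈[e=g] σ[g>=2](U))) → 2

E1 and E2 produce the same multiset:
g | v | h | e
7 | q | 5 | 7
7 | q | 8 | 7

yes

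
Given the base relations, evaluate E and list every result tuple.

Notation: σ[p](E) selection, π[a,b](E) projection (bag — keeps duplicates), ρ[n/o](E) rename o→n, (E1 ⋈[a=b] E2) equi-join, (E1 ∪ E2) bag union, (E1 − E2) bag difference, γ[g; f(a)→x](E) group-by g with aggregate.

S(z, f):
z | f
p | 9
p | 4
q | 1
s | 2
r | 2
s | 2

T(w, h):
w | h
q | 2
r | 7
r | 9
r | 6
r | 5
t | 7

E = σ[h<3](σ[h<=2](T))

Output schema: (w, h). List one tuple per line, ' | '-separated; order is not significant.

Per-node cardinality:
  T → 6
  σ[h<=2](T) → 1
  σ[h<3](σ[h<=2](T)) → 1

== RESULT ==
w | h
q | 2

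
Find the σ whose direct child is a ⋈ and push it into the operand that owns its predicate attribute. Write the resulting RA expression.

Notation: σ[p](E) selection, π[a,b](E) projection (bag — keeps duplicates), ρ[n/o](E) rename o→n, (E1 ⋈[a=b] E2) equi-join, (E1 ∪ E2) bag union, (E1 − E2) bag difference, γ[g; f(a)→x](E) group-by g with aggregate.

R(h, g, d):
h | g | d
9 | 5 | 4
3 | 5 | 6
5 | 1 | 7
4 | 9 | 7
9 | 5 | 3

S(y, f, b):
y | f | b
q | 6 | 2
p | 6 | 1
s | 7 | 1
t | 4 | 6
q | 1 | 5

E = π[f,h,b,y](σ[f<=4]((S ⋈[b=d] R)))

σ filters on f, owned by the left side.
E' = π[f,h,b,y]((σ[f<=4](S) ⋈[b=d] R))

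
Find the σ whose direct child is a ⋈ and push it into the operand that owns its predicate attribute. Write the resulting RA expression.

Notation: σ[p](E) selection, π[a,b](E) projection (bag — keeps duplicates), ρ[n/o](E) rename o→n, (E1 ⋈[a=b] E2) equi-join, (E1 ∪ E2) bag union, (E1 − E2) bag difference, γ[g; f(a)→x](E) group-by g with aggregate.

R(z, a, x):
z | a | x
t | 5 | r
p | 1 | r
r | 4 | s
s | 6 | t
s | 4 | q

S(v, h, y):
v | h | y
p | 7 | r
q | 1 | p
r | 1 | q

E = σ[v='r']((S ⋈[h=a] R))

σ filters on v, owned by the left side.
E' = (σ[v='r'](S) ⋈[h=a] R)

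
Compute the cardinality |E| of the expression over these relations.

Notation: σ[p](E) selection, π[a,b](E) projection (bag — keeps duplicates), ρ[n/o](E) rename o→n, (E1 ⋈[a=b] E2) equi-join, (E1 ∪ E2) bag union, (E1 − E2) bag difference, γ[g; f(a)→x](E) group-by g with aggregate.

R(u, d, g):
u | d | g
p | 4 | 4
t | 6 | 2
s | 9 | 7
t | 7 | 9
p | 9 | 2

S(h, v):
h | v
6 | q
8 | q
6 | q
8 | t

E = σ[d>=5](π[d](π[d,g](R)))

Stepwise |·|:
  R → 5
  π[d,g](R) → 5
  π[d](π[d,g](R)) → 5
  σ[d>=5](π[d](π[d,g](R))) → 4

|E| = 4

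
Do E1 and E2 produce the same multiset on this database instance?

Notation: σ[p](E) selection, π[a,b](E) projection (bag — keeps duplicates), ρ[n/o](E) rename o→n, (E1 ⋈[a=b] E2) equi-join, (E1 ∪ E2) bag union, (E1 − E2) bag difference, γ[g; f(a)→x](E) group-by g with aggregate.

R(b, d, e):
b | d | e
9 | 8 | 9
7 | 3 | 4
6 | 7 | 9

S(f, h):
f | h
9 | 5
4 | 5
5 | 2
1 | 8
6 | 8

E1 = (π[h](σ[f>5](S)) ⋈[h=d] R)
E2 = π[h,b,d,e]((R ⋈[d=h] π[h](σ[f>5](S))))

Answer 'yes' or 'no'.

E1 subexpression sizes:
  S → 5
  σ[f>5](S) → 2
  π[h](σ[f>5](S)) → 2
  R → 3
  (π[h](σ[f>5](S)) ⋈[h=d] R) → 1
E2 subexpression sizes:
  R → 3
  S → 5
  σ[f>5](S) → 2
  π[h](σ[f>5](S)) → 2
  (R ⋈[d=h] π[h](σ[f>5](S))) → 1
  π[h,b,d,e]((R ⋈[d=h] π[h](σ[f>5](S)))) → 1

E1 and E2 produce the same multiset:
h | b | d | e
8 | 9 | 8 | 9

yes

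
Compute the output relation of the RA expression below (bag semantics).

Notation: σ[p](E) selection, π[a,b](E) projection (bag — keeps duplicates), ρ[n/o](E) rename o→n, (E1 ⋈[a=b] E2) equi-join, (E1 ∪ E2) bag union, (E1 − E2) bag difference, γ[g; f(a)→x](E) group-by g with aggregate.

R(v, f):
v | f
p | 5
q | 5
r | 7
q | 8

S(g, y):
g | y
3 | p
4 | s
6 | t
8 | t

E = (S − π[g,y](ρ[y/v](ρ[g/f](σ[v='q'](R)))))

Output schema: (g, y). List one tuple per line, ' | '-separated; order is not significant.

Subexpression sizes:
  S → 4
  R → 4
  σ[v='q'](R) → 2
  ρ[g/f](σ[v='q'](R)) → 2
  ρ[y/v](ρ[g/f](σ[v='q'](R))) → 2
  π[g,y](ρ[y/v](ρ[g/f](σ[v='q'](R)))) → 2
  (S − π[g,y](ρ[y/v](ρ[g/f](σ[v='q'](R))))) → 4

== RESULT ==
g | y
3 | p
4 | s
6 | t
8 | t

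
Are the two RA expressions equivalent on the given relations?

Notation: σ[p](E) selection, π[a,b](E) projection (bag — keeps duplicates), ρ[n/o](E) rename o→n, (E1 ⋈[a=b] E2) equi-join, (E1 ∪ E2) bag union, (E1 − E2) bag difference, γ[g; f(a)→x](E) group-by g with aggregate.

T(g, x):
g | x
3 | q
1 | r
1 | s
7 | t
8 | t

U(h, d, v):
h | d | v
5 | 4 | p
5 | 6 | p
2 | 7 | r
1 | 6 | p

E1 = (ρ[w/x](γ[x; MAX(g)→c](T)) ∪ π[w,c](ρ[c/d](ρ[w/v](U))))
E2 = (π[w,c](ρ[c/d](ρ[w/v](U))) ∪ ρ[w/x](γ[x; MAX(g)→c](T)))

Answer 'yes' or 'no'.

E1 per-node cardinality:
  T → 5
  γ[x; MAX(g)→c](T) → 4
  ρ[w/x](γ[x; MAX(g)→c](T)) → 4
  U → 4
  ρ[w/v](U) → 4
  ρ[c/d](ρ[w/v](U)) → 4
  π[w,c](ρ[c/d](ρ[w/v](U))) → 4
  (ρ[w/x](γ[x; MAX(g)→c](T)) ∪ π[w,c](ρ[c/d](ρ[w/v](U)))) → 8
E2 per-node cardinality:
  U → 4
  ρ[w/v](U) → 4
  ρ[c/d](ρ[w/v](U)) → 4
  π[w,c](ρ[c/d](ρ[w/v](U))) → 4
  T → 5
  γ[x; MAX(g)→c](T) → 4
  ρ[w/x](γ[x; MAX(g)→c](T)) → 4
  (π[w,c](ρ[c/d](ρ[w/v](U))) ∪ ρ[w/x](γ[x; MAX(g)→c](T))) → 8

E1 and E2 produce the same multiset:
w | c
p | 4
p | 6
p | 6
q | 3
r | 1
r | 7
s | 1
t | 8

yes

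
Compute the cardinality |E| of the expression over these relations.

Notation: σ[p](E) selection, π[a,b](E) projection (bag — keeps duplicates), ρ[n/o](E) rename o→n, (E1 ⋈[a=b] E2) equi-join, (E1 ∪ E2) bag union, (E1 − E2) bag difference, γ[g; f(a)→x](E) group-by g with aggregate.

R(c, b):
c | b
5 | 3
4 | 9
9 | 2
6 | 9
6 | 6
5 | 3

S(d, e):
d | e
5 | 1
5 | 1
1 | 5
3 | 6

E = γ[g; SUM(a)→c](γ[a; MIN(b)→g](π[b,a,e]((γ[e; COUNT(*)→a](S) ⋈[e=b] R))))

Stepwise |·|:
  S → 4
  γ[e; COUNT(*)→a](S) → 3
  R → 6
  (γ[e; COUNT(*)→a](S) ⋈[e=b] R) → 1
  π[b,a,e]((γ[e; COUNT(*)→a](S) ⋈[e=b] R)) → 1
  γ[a; MIN(b)→g](π[b,a,e]((γ[e; COUNT(*)→a](S) ⋈[e=b] R))) → 1
  γ[g; SUM(a)→c](γ[a; MIN(b)→g](π[b,a,e]((γ[e; COUNT(*)→a](S) ⋈[e=b] R)))) → 1

|E| = 1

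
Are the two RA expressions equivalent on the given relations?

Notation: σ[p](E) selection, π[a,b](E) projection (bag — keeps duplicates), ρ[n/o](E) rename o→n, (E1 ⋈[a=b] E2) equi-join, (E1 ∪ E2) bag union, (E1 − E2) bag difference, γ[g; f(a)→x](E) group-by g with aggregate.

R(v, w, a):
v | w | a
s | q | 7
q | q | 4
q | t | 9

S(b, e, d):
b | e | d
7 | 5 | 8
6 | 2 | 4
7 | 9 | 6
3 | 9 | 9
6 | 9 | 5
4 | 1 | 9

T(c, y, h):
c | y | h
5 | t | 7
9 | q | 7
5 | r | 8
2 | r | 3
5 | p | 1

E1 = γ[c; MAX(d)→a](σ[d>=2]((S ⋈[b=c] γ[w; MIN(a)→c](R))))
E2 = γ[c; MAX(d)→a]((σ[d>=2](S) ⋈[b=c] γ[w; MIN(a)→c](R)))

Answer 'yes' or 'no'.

E1 subexpression sizes:
  S → 6
  R → 3
  γ[w; MIN(a)→c](R) → 2
  (S ⋈[b=c] γ[w; MIN(a)→c](R)) → 1
  σ[d>=2]((S ⋈[b=c] γ[w; MIN(a)→c](R))) → 1
  γ[c; MAX(d)→a](σ[d>=2]((S ⋈[b=c] γ[w; MIN(a)→c](R)))) → 1
E2 subexpression sizes:
  S → 6
  σ[d>=2](S) → 6
  R → 3
  γ[w; MIN(a)→c](R) → 2
  (σ[d>=2](S) ⋈[b=c] γ[w; MIN(a)→c](R)) → 1
  γ[c; MAX(d)→a]((σ[d>=2](S) ⋈[b=c] γ[w; MIN(a)→c](R))) → 1

E1 and E2 produce the same multiset:
c | a
4 | 9

yes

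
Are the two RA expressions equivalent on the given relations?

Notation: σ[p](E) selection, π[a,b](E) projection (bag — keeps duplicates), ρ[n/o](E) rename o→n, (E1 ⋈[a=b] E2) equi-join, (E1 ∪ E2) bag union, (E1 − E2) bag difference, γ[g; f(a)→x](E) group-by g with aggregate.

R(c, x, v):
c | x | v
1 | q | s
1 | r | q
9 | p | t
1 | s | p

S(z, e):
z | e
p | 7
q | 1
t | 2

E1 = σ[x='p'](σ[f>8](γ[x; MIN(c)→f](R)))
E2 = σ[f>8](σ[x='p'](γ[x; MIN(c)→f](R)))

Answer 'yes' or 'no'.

E1 per-node cardinality:
  R → 4
  γ[x; MIN(c)→f](R) → 4
  σ[f>8](γ[x; MIN(c)→f](R)) → 1
  σ[x='p'](σ[f>8](γ[x; MIN(c)→f](R))) → 1
E2 per-node cardinality:
  R → 4
  γ[x; MIN(c)→f](R) → 4
  σ[x='p'](γ[x; MIN(c)→f](R)) → 1
  σ[f>8](σ[x='p'](γ[x; MIN(c)→f](R))) → 1

E1 and E2 produce the same multiset:
x | f
p | 9

yes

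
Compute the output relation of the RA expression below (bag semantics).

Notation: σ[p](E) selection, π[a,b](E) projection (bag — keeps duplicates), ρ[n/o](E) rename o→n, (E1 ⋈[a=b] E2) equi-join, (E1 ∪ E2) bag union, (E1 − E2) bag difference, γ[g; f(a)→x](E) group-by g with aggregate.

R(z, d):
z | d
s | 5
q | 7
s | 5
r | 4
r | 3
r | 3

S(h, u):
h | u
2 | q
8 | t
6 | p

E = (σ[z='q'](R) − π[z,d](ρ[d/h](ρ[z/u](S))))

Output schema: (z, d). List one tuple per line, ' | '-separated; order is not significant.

Row counts bottom-up:
  R → 6
  σ[z='q'](R) → 1
  S → 3
  ρ[z/u](S) → 3
  ρ[d/h](ρ[z/u](S)) → 3
  π[z,d](ρ[d/h](ρ[z/u](S))) → 3
  (σ[z='q'](R) − π[z,d](ρ[d/h](ρ[z/u](S)))) → 1

== RESULT ==
z | d
q | 7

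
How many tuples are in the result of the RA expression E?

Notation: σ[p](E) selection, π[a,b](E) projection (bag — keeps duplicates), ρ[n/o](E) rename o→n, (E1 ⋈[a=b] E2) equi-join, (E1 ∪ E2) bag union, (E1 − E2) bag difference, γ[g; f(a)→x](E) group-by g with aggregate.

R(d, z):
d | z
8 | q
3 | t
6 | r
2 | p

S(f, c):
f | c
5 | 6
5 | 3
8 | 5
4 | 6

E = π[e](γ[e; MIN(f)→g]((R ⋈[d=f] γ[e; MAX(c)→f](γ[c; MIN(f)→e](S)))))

Per-node cardinality:
  R → 4
  S → 4
  γ[c; MIN(f)→e](S) → 3
  γ[e; MAX(c)→f](γ[c; MIN(f)→e](S)) → 3
  (R ⋈[d=f] γ[e; MAX(c)→f](γ[c; MIN(f)→e](S))) → 2
  γ[e; MIN(f)→g]((R ⋈[d=f] γ[e; MAX(c)→f](γ[c; MIN(f)→e](S)))) → 2
  π[e](γ[e; MIN(f)→g]((R ⋈[d=f] γ[e; MAX(c)→f](γ[c; MIN(f)→e](S))))) → 2

|E| = 2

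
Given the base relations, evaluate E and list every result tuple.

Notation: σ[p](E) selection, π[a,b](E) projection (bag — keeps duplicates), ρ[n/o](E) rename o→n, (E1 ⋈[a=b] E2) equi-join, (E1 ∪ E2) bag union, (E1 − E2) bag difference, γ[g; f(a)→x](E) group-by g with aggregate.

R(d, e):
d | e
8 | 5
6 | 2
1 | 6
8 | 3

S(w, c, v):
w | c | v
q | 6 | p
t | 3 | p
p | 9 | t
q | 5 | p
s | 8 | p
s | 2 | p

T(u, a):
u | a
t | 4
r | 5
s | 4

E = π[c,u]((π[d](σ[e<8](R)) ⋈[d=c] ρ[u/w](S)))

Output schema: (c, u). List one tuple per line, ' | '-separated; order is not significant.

Subexpression sizes:
  R → 4
  σ[e<8](R) → 4
  π[d](σ[e<8](R)) → 4
  S → 6
  ρ[u/w](S) → 6
  (π[d](σ[e<8](R)) ⋈[d=c] ρ[u/w](S)) → 3
  π[c,u]((π[d](σ[e<8](R)) ⋈[d=c] ρ[u/w](S))) → 3

== RESULT ==
c | u
6 | q
8 | s
8 | s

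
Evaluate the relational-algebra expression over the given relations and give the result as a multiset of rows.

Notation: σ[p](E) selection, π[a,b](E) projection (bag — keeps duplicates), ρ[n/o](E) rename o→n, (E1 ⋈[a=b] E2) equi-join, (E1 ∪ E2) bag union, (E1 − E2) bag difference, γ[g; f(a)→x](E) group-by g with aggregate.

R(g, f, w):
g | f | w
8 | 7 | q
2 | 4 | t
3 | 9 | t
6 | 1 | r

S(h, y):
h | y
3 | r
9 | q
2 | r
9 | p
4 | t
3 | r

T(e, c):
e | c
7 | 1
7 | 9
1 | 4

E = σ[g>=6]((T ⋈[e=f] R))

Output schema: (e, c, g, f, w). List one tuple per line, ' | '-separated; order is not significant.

Per-node cardinality:
  T → 3
  R → 4
  (T ⋈[e=f] R) → 3
  σ[g>=6]((T ⋈[e=f] R)) → 3

== RESULT ==
e | c | g | f | w
1 | 4 | 6 | 1 | r
7 | 1 | 8 | 7 | q
7 | 9 | 8 | 7 | q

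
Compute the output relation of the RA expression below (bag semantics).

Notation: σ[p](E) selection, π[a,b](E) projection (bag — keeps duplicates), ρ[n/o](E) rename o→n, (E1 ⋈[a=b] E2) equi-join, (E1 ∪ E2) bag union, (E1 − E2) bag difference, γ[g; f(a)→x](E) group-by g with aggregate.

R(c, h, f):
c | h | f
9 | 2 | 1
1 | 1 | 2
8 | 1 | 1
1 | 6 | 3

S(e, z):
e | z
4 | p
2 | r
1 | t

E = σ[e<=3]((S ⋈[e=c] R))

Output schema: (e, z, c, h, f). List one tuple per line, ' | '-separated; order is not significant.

Stepwise |·|:
  S → 3
  R → 4
  (S ⋈[e=c] R) → 2
  σ[e<=3]((S ⋈[e=c] R)) → 2

== RESULT ==
e | z | c | h | f
1 | t | 1 | 1 | 2
1 | t | 1 | 6 | 3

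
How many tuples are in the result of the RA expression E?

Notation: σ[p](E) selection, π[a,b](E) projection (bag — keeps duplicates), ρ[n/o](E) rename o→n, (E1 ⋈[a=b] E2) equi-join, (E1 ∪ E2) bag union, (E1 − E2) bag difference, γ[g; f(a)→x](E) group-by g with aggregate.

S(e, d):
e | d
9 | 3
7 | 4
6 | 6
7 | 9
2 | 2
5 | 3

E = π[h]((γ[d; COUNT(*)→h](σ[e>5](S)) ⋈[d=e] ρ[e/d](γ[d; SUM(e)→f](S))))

Stepwise |·|:
  S → 6
  σ[e>5](S) → 4
  γ[d; COUNT(*)→h](σ[e>5](S)) → 4
  S → 6
  γ[d; SUM(e)→f](S) → 5
  ρ[e/d](γ[d; SUM(e)→f](S)) → 5
  (γ[d; COUNT(*)→h](σ[e>5](S)) ⋈[d=e] ρ[e/d](γ[d; SUM(e)→f](S))) → 4
  π[h]((γ[d; COUNT(*)→h](σ[e>5](S)) ⋈[d=e] ρ[e/d](γ[d; SUM(e)→f](S)))) → 4

|E| = 4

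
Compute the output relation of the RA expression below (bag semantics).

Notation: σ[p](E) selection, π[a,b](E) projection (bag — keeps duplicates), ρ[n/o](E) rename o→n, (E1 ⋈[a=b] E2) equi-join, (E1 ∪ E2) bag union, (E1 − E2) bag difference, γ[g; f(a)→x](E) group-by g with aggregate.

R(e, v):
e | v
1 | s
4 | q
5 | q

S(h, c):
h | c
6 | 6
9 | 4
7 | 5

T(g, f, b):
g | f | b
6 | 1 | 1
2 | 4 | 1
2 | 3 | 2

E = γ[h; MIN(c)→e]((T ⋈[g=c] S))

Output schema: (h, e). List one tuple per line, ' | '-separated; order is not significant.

Subexpression sizes:
  T → 3
  S → 3
  (T ⋈[g=c] S) → 1
  γ[h; MIN(c)→e]((T ⋈[g=c] S)) → 1

== RESULT ==
h | e
6 | 6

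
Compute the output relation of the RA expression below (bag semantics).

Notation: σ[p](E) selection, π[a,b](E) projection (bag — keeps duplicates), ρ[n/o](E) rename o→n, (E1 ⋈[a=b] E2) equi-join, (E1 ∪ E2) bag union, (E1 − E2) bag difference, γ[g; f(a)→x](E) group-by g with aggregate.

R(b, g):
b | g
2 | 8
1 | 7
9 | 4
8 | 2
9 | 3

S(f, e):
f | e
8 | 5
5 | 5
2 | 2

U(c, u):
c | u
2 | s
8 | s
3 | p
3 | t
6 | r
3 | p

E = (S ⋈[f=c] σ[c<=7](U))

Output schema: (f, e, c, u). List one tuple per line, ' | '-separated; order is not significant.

Subexpression sizes:
  S → 3
  U → 6
  σ[c<=7](U) → 5
  (S ⋈[f=c] σ[c<=7](U)) → 1

== RESULT ==
f | e | c | u
2 | 2 | 2 | s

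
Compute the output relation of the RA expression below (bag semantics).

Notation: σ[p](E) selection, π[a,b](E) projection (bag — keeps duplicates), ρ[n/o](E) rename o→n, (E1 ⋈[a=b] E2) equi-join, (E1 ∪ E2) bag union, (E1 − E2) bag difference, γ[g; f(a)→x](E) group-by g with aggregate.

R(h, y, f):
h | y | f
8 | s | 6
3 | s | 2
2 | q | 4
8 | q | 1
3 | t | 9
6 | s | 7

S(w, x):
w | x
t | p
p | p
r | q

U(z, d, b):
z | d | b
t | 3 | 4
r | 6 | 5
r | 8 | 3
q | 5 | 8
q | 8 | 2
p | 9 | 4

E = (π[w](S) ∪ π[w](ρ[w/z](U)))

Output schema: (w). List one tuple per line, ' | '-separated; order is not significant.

Row counts bottom-up:
  S → 3
  π[w](S) → 3
  U → 6
  ρ[w/z](U) → 6
  π[w](ρ[w/z](U)) → 6
  (π[w](S) ∪ π[w](ρ[w/z](U))) → 9

== RESULT ==
w
p
p
q
q
r
r
r
t
t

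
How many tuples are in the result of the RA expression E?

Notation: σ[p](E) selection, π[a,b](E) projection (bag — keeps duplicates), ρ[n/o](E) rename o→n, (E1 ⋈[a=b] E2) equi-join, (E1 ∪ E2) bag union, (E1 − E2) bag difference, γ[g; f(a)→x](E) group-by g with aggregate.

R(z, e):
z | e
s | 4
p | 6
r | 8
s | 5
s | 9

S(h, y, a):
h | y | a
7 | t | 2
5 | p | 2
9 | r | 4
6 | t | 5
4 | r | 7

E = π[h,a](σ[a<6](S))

Stepwise |·|:
  S → 5
  σ[a<6](S) → 4
  π[h,a](σ[a<6](S)) → 4

|E| = 4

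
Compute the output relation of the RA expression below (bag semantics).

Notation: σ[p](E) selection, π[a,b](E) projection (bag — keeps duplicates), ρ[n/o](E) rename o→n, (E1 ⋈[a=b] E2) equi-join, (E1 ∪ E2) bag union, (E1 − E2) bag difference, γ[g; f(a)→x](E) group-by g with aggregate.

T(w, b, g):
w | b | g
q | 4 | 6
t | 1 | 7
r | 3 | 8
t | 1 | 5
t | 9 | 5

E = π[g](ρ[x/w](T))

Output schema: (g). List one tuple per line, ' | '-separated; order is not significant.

Stepwise |·|:
  T → 5
  ρ[x/w](T) → 5
  π[g](ρ[x/w](T)) → 5

== RESULT ==
g
5
5
6
7
8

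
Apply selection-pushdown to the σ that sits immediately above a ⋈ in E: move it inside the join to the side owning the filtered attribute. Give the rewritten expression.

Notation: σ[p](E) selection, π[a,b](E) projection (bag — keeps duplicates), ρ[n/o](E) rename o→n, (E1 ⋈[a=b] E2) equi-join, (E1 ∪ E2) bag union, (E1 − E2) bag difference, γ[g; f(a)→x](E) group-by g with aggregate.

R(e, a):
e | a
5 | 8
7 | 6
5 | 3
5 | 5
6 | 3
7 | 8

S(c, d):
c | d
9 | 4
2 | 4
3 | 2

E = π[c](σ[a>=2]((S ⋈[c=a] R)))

σ filters on a, owned by the right side.
E' = π[c]((S ⋈[c=a] σ[a>=2](R)))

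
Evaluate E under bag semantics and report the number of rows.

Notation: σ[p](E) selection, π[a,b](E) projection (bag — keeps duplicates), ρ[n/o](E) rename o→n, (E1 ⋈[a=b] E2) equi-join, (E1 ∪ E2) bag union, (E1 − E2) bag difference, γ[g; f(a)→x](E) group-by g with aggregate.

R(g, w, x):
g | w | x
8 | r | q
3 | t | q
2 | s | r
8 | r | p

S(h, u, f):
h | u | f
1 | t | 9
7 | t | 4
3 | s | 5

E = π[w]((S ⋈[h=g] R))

Per-node cardinality:
  S → 3
  R → 4
  (S ⋈[h=g] R) → 1
  π[w]((S ⋈[h=g] R)) → 1

|E| = 1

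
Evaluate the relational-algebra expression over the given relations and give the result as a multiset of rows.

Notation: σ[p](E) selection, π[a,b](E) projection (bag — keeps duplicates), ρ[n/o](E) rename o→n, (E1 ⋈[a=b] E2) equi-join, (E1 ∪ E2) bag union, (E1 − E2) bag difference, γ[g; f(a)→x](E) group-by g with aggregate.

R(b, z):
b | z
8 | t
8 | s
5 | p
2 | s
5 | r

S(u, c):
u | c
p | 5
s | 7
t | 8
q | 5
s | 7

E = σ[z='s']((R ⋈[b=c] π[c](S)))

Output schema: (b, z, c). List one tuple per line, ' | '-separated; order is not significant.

Per-node cardinality:
  R → 5
  S → 5
  π[c](S) → 5
  (R ⋈[b=c] π[c](S)) → 6
  σ[z='s']((R ⋈[b=c] π[c](S))) → 1

== RESULT ==
b | z | c
8 | s | 8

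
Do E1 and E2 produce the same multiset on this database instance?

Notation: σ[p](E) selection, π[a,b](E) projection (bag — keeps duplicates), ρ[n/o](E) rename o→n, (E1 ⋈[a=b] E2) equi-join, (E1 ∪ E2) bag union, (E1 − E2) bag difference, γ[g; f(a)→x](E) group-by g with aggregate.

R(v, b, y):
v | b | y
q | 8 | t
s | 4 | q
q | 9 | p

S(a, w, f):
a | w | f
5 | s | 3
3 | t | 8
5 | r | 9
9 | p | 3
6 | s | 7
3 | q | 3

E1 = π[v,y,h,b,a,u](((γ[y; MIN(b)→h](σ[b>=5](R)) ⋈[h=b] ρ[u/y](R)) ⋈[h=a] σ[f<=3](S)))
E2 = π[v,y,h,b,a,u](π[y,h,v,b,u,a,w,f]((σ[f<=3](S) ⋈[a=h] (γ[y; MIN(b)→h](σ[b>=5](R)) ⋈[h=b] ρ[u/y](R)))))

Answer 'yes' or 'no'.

E1 row counts bottom-up:
  R → 3
  σ[b>=5](R) → 2
  γ[y; MIN(b)→h](σ[b>=5](R)) → 2
  R → 3
  ρ[u/y](R) → 3
  (γ[y; MIN(b)→h](σ[b>=5](R)) ⋈[h=b] ρ[u/y](R)) → 2
  S → 6
  σ[f<=3](S) → 3
  ((γ[y; MIN(b)→h](σ[b>=5](R)) ⋈[h=b] ρ[u/y](R)) ⋈[h=a] σ[f<=3](S)) → 1
  π[v,y,h,b,a,u](((γ[y; MIN(b)→h](σ[b>=5](R)) ⋈[h=b] ρ[u/y](R)) ⋈[h=a] σ[f<=3](S))) → 1
E2 row counts bottom-up:
  S → 6
  σ[f<=3](S) → 3
  R → 3
  σ[b>=5](R) → 2
  γ[y; MIN(b)→h](σ[b>=5](R)) → 2
  R → 3
  ρ[u/y](R) → 3
  (γ[y; MIN(b)→h](σ[b>=5](R)) ⋈[h=b] ρ[u/y](R)) → 2
  (σ[f<=3](S) ⋈[a=h] (γ[y; MIN(b)→h](σ[b>=5](R)) ⋈[h=b] ρ[u/y](R))) → 1
  π[y,h,v,b,u,a,w,f]((σ[f<=3](S) ⋈[a=h] (γ[y; MIN(b)→h](σ[b>=5](R)) ⋈[h=b] ρ[u/y](R)))) → 1
  π[v,y,h,b,a,u](π[y,h,v,b,u,a,w,f]((σ[f<=3](S) ⋈[a=h] (γ[y; MIN(b)→h](σ[b>=5](R)) ⋈[h=b] ρ[u/y](R))))) → 1

E1 and E2 produce the same multiset:
v | y | h | b | a | u
q | p | 9 | 9 | 9 | p

yes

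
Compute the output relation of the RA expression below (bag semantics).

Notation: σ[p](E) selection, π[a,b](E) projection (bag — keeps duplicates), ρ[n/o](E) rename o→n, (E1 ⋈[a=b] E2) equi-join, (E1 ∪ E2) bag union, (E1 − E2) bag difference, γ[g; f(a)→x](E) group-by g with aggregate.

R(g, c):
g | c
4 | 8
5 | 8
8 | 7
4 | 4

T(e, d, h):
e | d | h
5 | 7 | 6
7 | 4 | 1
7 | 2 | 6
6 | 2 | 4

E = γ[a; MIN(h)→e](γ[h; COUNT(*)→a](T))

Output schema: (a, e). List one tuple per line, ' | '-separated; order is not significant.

Subexpression sizes:
  T → 4
  γ[h; COUNT(*)→a](T) → 3
  γ[a; MIN(h)→e](γ[h; COUNT(*)→a](T)) → 2

== RESULT ==
a | e
1 | 1
2 | 6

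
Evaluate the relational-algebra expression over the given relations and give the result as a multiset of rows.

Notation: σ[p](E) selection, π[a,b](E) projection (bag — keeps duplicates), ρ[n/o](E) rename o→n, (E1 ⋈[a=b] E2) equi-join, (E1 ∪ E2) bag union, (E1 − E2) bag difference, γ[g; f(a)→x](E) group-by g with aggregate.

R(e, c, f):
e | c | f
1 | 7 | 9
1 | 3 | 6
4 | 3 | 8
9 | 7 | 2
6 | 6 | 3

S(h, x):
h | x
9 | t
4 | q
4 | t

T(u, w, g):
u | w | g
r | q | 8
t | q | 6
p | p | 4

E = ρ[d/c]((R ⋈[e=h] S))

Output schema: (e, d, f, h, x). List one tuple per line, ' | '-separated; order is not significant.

Per-node cardinality:
  R → 5
  S → 3
  (R ⋈[e=h] S) → 3
  ρ[d/c]((R ⋈[e=h] S)) → 3

== RESULT ==
e | d | f | h | x
4 | 3 | 8 | 4 | q
4 | 3 | 8 | 4 | t
9 | 7 | 2 | 9 | t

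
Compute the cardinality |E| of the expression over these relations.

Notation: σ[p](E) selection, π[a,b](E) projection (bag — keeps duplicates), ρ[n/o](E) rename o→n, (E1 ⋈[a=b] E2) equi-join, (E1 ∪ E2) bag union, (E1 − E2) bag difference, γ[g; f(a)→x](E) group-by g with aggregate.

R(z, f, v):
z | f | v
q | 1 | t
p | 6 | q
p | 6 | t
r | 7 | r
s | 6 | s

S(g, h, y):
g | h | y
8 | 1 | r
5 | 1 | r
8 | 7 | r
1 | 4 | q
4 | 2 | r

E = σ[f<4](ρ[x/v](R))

Per-node cardinality:
  R → 5
  ρ[x/v](R) → 5
  σ[f<4](ρ[x/v](R)) → 1

|E| = 1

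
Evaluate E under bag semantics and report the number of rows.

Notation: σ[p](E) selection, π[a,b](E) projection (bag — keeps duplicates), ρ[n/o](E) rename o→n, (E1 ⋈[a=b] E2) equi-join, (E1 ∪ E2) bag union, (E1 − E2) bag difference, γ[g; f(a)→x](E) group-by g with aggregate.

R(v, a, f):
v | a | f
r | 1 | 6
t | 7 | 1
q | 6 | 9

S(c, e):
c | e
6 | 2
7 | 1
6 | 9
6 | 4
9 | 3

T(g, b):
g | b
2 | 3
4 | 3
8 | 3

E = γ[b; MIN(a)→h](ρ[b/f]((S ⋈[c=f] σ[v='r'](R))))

Per-node cardinality:
  S → 5
  R → 3
  σ[v='r'](R) → 1
  (S ⋈[c=f] σ[v='r'](R)) → 3
  ρ[b/f]((S ⋈[c=f] σ[v='r'](R))) → 3
  γ[b; MIN(a)→h](ρ[b/f]((S ⋈[c=f] σ[v='r'](R)))) → 1

|E| = 1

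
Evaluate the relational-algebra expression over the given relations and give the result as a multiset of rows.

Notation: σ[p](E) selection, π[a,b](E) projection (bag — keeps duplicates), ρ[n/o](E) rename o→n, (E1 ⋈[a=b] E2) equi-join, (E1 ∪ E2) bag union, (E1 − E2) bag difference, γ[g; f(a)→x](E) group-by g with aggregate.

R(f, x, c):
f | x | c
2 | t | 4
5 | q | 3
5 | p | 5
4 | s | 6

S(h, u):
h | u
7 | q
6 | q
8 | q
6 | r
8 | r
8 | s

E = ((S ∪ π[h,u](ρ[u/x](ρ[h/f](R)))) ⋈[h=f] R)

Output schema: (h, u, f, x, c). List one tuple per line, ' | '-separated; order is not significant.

Stepwise |·|:
  S → 6
  R → 4
  ρ[h/f](R) → 4
  ρ[u/x](ρ[h/f](R)) → 4
  π[h,u](ρ[u/x](ρ[h/f](R))) → 4
  (S ∪ π[h,u](ρ[u/x](ρ[h/f](R)))) → 10
  R → 4
  ((S ∪ π[h,u](ρ[u/x](ρ[h/f](R)))) ⋈[h=f] R) → 6

== RESULT ==
h | u | f | x | c
2 | t | 2 | t | 4
4 | s | 4 | s | 6
5 | p | 5 | p | 5
5 | p | 5 | q | 3
5 | q | 5 | p | 5
5 | q | 5 | q | 3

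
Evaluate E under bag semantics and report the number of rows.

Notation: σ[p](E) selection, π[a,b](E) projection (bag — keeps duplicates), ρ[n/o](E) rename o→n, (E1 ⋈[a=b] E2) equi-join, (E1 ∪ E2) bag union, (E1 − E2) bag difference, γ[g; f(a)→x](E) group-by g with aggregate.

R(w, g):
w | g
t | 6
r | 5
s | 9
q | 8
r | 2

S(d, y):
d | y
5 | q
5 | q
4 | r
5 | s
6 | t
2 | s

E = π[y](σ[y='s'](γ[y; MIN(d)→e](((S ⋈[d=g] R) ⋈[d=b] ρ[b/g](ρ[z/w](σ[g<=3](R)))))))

Subexpression sizes:
  S → 6
  R → 5
  (S ⋈[d=g] R) → 5
  R → 5
  σ[g<=3](R) → 1
  ρ[z/w](σ[g<=3](R)) → 1
  ρ[b/g](ρ[z/w](σ[g<=3](R))) → 1
  ((S ⋈[d=g] R) ⋈[d=b] ρ[b/g](ρ[z/w](σ[g<=3](R)))) → 1
  γ[y; MIN(d)→e](((S ⋈[d=g] R) ⋈[d=b] ρ[b/g](ρ[z/w](σ[g<=3](R))))) → 1
  σ[y='s'](γ[y; MIN(d)→e](((S ⋈[d=g] R) ⋈[d=b] ρ[b/g](ρ[z/w](σ[g<=3](R)))))) → 1
  π[y](σ[y='s'](γ[y; MIN(d)→e](((S ⋈[d=g] R) ⋈[d=b] ρ[b/g](ρ[z/w](σ[g<=3](R))))))) → 1

|E| = 1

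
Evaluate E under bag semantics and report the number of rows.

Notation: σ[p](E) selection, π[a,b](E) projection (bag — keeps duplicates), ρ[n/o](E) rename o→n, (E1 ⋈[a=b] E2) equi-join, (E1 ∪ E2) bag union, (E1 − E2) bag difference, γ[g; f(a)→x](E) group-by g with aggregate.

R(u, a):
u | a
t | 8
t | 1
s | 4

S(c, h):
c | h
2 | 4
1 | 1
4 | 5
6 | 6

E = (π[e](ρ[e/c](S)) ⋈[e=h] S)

Subexpression sizes:
  S → 4
  ρ[e/c](S) → 4
  π[e](ρ[e/c](S)) → 4
  S → 4
  (π[e](ρ[e/c](S)) ⋈[e=h] S) → 3

|E| = 3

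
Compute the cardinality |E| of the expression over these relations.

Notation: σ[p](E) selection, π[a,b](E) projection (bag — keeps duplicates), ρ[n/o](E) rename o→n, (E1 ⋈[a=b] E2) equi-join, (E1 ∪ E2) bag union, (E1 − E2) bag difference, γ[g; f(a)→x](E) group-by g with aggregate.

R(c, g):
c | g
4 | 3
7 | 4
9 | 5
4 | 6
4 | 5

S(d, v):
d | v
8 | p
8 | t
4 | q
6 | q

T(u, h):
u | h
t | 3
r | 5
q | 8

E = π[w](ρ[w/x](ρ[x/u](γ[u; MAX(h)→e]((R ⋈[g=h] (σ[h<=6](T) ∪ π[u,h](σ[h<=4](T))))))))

Per-node cardinality:
  R → 5
  T → 3
  σ[h<=6](T) → 2
  T → 3
  σ[h<=4](T) → 1
  π[u,h](σ[h<=4](T)) → 1
  (σ[h<=6](T) ∪ π[u,h](σ[h<=4](T))) → 3
  (R ⋈[g=h] (σ[h<=6](T) ∪ π[u,h](σ[h<=4](T)))) → 4
  γ[u; MAX(h)→e]((R ⋈[g=h] (σ[h<=6](T) ∪ π[u,h](σ[h<=4](T))))) → 2
  ρ[x/u](γ[u; MAX(h)→e]((R ⋈[g=h] (σ[h<=6](T) ∪ π[u,h](σ[h<=4](T)))))) → 2
  ρ[w/x](ρ[x/u](γ[u; MAX(h)→e]((R ⋈[g=h] (σ[h<=6](T) ∪ π[u,h](σ[h<=4](T))))))) → 2
  π[w](ρ[w/x](ρ[x/u](γ[u; MAX(h)→e]((R ⋈[g=h] (σ[h<=6](T) ∪ π[u,h](σ[h<=4](T)))))))) → 2

|E| = 2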